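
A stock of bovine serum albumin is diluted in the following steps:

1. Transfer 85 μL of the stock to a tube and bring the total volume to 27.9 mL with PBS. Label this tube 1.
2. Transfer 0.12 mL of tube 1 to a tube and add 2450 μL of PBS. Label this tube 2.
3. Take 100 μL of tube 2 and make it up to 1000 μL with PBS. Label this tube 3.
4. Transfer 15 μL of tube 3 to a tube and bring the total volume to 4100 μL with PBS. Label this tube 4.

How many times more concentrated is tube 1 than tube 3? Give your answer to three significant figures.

Step 1: 85 μL brought to 27.9 mL → factor 27900/85 = 328.24
Step 2: 0.12 mL + 2450 μL = 2.57 mL total → factor 2.57/0.12 = 21.417
Step 3: 100 μL brought to 1000 μL → factor 1000/100 = 10
Dilution factor to tube 1 = 328.24; to tube 3 = 70297
[tube 1]/[tube 3] = (factor to tube 3)/(factor to tube 1) = 70297/328.24 = 214

214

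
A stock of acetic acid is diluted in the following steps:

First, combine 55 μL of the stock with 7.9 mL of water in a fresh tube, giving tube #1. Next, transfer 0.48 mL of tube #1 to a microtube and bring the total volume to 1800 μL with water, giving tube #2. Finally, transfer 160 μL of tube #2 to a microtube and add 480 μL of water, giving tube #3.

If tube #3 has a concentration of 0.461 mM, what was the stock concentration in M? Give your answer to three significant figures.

1.00 M

Step 1: 55 μL + 7.9 mL = 7955 μL total → factor 7955/55 = 144.64
Step 2: 0.48 mL brought to 1800 μL → factor 1.8/0.48 = 3.75
Step 3: 160 μL + 480 μL = 640 μL total → factor 640/160 = 4
Overall dilution factor = 144.64 × 3.75 × 4 = 2169.5
Stock = 0.461 mM × 2169.5 = 1000 mM = 1.00 M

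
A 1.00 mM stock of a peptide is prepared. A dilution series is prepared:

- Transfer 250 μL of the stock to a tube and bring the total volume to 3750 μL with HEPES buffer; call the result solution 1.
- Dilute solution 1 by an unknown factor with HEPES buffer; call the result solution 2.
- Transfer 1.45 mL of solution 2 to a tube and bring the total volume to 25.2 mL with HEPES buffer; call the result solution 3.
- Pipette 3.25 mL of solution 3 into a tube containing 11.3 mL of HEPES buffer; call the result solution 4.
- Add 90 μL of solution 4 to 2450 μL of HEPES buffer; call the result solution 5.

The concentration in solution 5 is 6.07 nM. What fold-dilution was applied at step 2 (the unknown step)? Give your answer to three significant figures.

5.00-fold

Step 1: 250 μL brought to 3750 μL → factor 3750/250 = 15
Step 2: unknown factor x
Step 3: 1.45 mL brought to 25.2 mL → factor 25.2/1.45 = 17.379
Step 4: 3.25 mL + 11.3 mL = 14.55 mL total → factor 14.55/3.25 = 4.4769
Step 5: 90 μL + 2450 μL = 2540 μL total → factor 2540/90 = 28.222
Product of known-step factors = 32938
Overall factor = 1.00 mM / (6.07 nM) = 1.6474 × 10^5
x = 1.6474 × 10^5 / 32938 = 5.00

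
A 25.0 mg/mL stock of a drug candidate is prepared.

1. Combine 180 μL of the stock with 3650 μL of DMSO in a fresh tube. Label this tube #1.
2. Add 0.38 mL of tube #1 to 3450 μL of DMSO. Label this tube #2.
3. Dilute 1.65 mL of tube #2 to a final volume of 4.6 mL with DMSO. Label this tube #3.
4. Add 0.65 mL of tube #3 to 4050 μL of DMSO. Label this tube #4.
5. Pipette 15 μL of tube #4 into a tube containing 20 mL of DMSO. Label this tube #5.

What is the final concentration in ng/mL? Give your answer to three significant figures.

4.33 ng/mL

Step 1: 180 μL + 3650 μL = 3830 μL total → factor 3830/180 = 21.278
Step 2: 0.38 mL + 3450 μL = 3.83 mL total → factor 3.83/0.38 = 10.079
Step 3: 1.65 mL brought to 4.6 mL → factor 4.6/1.65 = 2.7879
Step 4: 0.65 mL + 4050 μL = 4.7 mL total → factor 4.7/0.65 = 7.2308
Step 5: 15 μL + 20 mL = 20015 μL total → factor 20015/15 = 1334.3
Overall dilution factor = 21.278 × 10.079 × 2.7879 × 7.2308 × 1334.3 = 5.7685 × 10^6
Final = 25.0 mg/mL / 5.7685 × 10^6 = 4.334 × 10^-6 mg/mL = 4.33 ng/mL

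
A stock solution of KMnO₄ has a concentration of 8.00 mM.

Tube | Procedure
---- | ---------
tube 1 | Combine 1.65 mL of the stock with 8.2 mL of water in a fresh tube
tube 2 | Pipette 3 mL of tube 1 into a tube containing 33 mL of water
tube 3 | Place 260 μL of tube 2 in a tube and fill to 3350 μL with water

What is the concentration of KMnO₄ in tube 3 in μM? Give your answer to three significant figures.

8.67 μM

Step 1: 1.65 mL + 8.2 mL = 9.85 mL total → factor 9.85/1.65 = 5.9697
Step 2: 3 mL + 33 mL = 36 mL total → factor 36/3 = 12
Step 3: 260 μL brought to 3350 μL → factor 3350/260 = 12.885
Overall dilution factor = 5.9697 × 12 × 12.885 = 923.01
Final = 8.00 mM / 923.01 = 0.008667 mM = 8.67 μM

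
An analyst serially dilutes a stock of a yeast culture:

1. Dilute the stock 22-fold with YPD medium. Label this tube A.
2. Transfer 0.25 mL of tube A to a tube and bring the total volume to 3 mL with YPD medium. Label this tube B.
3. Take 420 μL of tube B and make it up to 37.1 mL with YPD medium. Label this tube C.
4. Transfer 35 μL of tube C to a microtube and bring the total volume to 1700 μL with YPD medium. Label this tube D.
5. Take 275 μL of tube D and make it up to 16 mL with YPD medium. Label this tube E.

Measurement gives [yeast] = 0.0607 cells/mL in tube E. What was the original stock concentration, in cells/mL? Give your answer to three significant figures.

4.00 × 10^6 cells/mL

Step 1: 22-fold → factor 22
Step 2: 0.25 mL brought to 3 mL → factor 3/0.25 = 12
Step 3: 420 μL brought to 37.1 mL → factor 37100/420 = 88.333
Step 4: 35 μL brought to 1700 μL → factor 1700/35 = 48.571
Step 5: 275 μL brought to 16 mL → factor 16000/275 = 58.182
Overall dilution factor = 22 × 12 × 88.333 × 48.571 × 58.182 = 6.5902 × 10^7
Stock = 0.0607 cells/mL × 6.5902 × 10^7 = 4.00 × 10^6 cells/mL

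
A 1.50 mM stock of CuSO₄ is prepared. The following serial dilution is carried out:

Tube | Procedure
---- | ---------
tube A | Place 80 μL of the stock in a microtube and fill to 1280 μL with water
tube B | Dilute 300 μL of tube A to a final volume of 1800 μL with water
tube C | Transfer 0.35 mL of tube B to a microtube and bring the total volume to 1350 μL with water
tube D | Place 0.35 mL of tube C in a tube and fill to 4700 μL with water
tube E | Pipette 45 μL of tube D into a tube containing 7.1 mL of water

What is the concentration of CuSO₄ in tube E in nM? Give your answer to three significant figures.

Step 1: 80 μL brought to 1280 μL → factor 1280/80 = 16
Step 2: 300 μL brought to 1800 μL → factor 1800/300 = 6
Step 3: 0.35 mL brought to 1350 μL → factor 1.35/0.35 = 3.8571
Step 4: 0.35 mL brought to 4700 μL → factor 4.7/0.35 = 13.429
Step 5: 45 μL + 7.1 mL = 7145 μL total → factor 7145/45 = 158.78
Overall dilution factor = 16 × 6 × 3.8571 × 13.429 × 158.78 = 7.8951 × 10^5
Final = 1.50 mM / 7.8951 × 10^5 = 1.900 × 10^-6 mM = 1.90 nM

1.90 nM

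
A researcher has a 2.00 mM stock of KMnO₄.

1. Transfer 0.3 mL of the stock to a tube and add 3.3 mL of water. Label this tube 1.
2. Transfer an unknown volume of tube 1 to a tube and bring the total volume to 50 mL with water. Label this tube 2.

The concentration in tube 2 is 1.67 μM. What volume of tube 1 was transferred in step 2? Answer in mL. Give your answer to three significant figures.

Step 1: 0.3 mL + 3.3 mL = 3.6 mL total → factor 3.6/0.3 = 12
Step 2: v brought to 50 mL → factor = 50 mL/v
Product of known-step factors = 12
Overall factor = 2.00 mM / (1.67 μM) = 1197.6
Step-2 factor = 1197.6 / 12 = 99.8
v = 50 mL / 99.8 = 0.501 mL

0.501 mL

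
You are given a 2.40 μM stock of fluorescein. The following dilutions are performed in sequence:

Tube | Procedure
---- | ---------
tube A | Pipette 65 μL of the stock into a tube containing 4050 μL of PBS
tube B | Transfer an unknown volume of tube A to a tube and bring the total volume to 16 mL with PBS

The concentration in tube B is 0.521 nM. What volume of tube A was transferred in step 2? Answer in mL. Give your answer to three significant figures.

0.220 mL

Step 1: 65 μL + 4050 μL = 4115 μL total → factor 4115/65 = 63.308
Step 2: v brought to 16 mL → factor = 16 mL/v
Product of known-step factors = 63.308
Overall factor = 2.40 μM / (0.521 nM) = 4606.5
Step-2 factor = 4606.5 / 63.308 = 72.764
v = 16 mL / 72.764 = 0.220 mL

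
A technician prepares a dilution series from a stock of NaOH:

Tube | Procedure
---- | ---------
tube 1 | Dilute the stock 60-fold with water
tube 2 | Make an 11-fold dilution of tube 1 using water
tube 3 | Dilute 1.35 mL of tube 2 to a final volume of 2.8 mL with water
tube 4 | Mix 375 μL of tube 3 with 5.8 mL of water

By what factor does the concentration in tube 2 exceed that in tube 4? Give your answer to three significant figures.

Step 1: 60-fold → factor 60
Step 2: 11-fold → factor 11
Step 3: 1.35 mL brought to 2.8 mL → factor 2.8/1.35 = 2.0741
Step 4: 375 μL + 5.8 mL = 6175 μL total → factor 6175/375 = 16.467
Dilution factor to tube 2 = 660; to tube 4 = 22541
[tube 2]/[tube 4] = (factor to tube 4)/(factor to tube 2) = 22541/660 = 34.2

34.2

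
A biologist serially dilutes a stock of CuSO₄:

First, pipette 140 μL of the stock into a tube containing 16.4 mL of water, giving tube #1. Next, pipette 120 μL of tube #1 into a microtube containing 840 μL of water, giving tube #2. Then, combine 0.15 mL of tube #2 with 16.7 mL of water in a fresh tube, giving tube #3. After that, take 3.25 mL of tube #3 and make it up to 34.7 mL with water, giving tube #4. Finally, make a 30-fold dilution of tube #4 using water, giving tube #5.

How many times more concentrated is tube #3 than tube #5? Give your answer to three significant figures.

Step 1: 140 μL + 16.4 mL = 16540 μL total → factor 16540/140 = 118.14
Step 2: 120 μL + 840 μL = 960 μL total → factor 960/120 = 8
Step 3: 0.15 mL + 16.7 mL = 16.85 mL total → factor 16.85/0.15 = 112.33
Step 4: 3.25 mL brought to 34.7 mL → factor 34.7/3.25 = 10.677
Step 5: 30-fold → factor 30
Dilution factor to tube #3 = 1.0617 × 10^5; to tube #5 = 3.4007 × 10^7
[tube #3]/[tube #5] = (factor to tube #5)/(factor to tube #3) = 3.4007 × 10^7/1.0617 × 10^5 = 320

320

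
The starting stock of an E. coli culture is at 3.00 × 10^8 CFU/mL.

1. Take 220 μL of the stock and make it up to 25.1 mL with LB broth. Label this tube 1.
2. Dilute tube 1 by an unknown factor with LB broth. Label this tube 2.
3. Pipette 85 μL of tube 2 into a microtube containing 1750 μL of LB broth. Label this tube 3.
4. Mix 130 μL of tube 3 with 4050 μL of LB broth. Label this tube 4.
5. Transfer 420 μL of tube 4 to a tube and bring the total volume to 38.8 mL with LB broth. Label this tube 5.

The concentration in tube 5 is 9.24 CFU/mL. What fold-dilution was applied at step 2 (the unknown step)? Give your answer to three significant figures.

4.44-fold

Step 1: 220 μL brought to 25.1 mL → factor 25100/220 = 114.09
Step 2: unknown factor x
Step 3: 85 μL + 1750 μL = 1835 μL total → factor 1835/85 = 21.588
Step 4: 130 μL + 4050 μL = 4180 μL total → factor 4180/130 = 32.154
Step 5: 420 μL brought to 38.8 mL → factor 38800/420 = 92.381
Product of known-step factors = 7.3162 × 10^6
Overall factor = 3.00 × 10^8 CFU/mL / (9.24 CFU/mL) = 3.2468 × 10^7
x = 3.2468 × 10^7 / 7.3162 × 10^6 = 4.44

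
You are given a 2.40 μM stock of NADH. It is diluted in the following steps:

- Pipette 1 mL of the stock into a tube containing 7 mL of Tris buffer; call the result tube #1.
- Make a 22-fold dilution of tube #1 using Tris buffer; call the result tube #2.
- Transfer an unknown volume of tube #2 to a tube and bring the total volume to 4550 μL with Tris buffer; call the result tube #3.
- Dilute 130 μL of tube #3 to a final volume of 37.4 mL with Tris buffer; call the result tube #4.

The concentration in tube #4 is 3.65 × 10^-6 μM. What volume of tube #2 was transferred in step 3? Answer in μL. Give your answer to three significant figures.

350 μL

Step 1: 1 mL + 7 mL = 8 mL total → factor 8/1 = 8
Step 2: 22-fold → factor 22
Step 3: v brought to 4550 μL → factor = 4550 μL/v
Step 4: 130 μL brought to 37.4 mL → factor 37400/130 = 287.69
Product of known-step factors = 50634
Overall factor = 2.40 μM / (3.65 × 10^-6 μM) = 6.5753 × 10^5
Step-3 factor = 6.5753 × 10^5 / 50634 = 12.986
v = 4550 μL / 12.986 = 350 μL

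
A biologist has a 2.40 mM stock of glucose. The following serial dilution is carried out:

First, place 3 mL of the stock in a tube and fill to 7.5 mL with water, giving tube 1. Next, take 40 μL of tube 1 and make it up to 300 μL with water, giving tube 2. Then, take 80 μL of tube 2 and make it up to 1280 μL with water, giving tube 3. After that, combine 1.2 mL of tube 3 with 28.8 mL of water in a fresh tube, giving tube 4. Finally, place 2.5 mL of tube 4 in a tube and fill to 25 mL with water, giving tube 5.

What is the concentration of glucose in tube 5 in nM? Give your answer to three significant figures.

32.0 nM

Step 1: 3 mL brought to 7.5 mL → factor 7.5/3 = 2.5
Step 2: 40 μL brought to 300 μL → factor 300/40 = 7.5
Step 3: 80 μL brought to 1280 μL → factor 1280/80 = 16
Step 4: 1.2 mL + 28.8 mL = 30 mL total → factor 30/1.2 = 25
Step 5: 2.5 mL brought to 25 mL → factor 25/2.5 = 10
Overall dilution factor = 2.5 × 7.5 × 16 × 25 × 10 = 75000
Final = 2.40 mM / 75000 = 3.200 × 10^-5 mM = 32.0 nM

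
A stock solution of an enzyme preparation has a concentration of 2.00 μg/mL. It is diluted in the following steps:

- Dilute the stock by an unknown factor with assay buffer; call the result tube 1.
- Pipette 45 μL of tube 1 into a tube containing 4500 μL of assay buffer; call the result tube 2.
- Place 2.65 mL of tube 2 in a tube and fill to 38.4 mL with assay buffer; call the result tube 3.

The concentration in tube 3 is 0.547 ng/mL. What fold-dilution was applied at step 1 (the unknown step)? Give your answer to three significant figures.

2.50-fold

Step 1: unknown factor x
Step 2: 45 μL + 4500 μL = 4545 μL total → factor 4545/45 = 101
Step 3: 2.65 mL brought to 38.4 mL → factor 38.4/2.65 = 14.491
Product of known-step factors = 1463.5
Overall factor = 2.00 μg/mL / (0.547 ng/mL) = 3656.3
x = 3656.3 / 1463.5 = 2.50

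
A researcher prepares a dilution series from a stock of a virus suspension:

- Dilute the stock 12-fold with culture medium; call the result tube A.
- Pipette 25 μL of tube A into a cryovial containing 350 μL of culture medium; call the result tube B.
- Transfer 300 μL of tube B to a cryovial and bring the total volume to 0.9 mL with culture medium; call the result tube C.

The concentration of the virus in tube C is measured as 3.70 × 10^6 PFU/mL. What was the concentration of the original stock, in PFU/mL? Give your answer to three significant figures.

2.00 × 10^9 PFU/mL

Step 1: 12-fold → factor 12
Step 2: 25 μL + 350 μL = 375 μL total → factor 375/25 = 15
Step 3: 300 μL brought to 0.9 mL → factor 900/300 = 3
Overall dilution factor = 12 × 15 × 3 = 540
Stock = 3.70 × 10^6 PFU/mL × 540 = 2.00 × 10^9 PFU/mL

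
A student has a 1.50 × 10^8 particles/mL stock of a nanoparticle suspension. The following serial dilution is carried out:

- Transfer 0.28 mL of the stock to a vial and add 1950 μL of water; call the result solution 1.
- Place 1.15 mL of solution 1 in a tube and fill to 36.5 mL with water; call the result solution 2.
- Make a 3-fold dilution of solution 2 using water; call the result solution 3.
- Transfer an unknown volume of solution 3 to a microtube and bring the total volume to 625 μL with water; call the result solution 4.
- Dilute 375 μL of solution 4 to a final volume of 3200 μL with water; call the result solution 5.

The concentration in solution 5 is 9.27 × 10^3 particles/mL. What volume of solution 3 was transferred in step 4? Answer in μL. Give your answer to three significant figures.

250 μL

Step 1: 0.28 mL + 1950 μL = 2.23 mL total → factor 2.23/0.28 = 7.9643
Step 2: 1.15 mL brought to 36.5 mL → factor 36.5/1.15 = 31.739
Step 3: 3-fold → factor 3
Step 4: v brought to 625 μL → factor = 625 μL/v
Step 5: 375 μL brought to 3200 μL → factor 3200/375 = 8.5333
Product of known-step factors = 6471.2
Overall factor = 1.50 × 10^8 particles/mL / (9.27 × 10^3 particles/mL) = 16181
Step-4 factor = 16181 / 6471.2 = 2.5005
v = 625 μL / 2.5005 = 250 μL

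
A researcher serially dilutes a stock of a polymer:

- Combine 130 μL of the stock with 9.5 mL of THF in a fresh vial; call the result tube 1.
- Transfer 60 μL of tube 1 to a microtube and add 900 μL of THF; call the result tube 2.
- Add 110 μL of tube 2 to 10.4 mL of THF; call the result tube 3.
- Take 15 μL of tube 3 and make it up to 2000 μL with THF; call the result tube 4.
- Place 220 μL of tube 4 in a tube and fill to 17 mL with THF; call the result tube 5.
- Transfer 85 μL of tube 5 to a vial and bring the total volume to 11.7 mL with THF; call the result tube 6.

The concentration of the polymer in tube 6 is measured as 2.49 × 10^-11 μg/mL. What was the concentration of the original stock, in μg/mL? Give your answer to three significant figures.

Step 1: 130 μL + 9.5 mL = 9630 μL total → factor 9630/130 = 74.077
Step 2: 60 μL + 900 μL = 960 μL total → factor 960/60 = 16
Step 3: 110 μL + 10.4 mL = 10510 μL total → factor 10510/110 = 95.545
Step 4: 15 μL brought to 2000 μL → factor 2000/15 = 133.33
Step 5: 220 μL brought to 17 mL → factor 17000/220 = 77.273
Step 6: 85 μL brought to 11.7 mL → factor 11700/85 = 137.65
Overall dilution factor = 74.077 × 16 × 95.545 × 133.33 × 77.273 × 137.65 = 1.606 × 10^11
Stock = 2.49 × 10^-11 μg/mL × 1.606 × 10^11 = 4.00 μg/mL

4.00 μg/mL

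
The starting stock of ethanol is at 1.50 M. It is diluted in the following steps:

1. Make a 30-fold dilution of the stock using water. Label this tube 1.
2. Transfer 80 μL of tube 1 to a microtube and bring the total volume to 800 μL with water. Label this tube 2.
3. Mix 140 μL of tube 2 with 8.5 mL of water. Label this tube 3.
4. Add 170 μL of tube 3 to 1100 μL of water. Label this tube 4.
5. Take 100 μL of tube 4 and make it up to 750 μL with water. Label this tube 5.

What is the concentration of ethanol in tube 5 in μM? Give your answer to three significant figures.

Step 1: 30-fold → factor 30
Step 2: 80 μL brought to 800 μL → factor 800/80 = 10
Step 3: 140 μL + 8.5 mL = 8640 μL total → factor 8640/140 = 61.714
Step 4: 170 μL + 1100 μL = 1270 μL total → factor 1270/170 = 7.4706
Step 5: 100 μL brought to 750 μL → factor 750/100 = 7.5
Overall dilution factor = 30 × 10 × 61.714 × 7.4706 × 7.5 = 1.0373 × 10^6
Final = 1.50 M / 1.0373 × 10^6 = 1.446 × 10^-6 M = 1.45 μM

1.45 μM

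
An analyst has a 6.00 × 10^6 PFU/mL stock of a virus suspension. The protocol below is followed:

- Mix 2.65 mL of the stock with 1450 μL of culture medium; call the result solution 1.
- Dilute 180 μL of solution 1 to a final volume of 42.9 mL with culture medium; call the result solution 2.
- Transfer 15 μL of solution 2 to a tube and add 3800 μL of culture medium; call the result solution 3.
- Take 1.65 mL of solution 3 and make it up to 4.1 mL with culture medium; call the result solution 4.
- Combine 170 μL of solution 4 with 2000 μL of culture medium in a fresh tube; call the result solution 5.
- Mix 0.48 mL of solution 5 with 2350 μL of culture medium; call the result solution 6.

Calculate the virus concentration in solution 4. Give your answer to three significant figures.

Step 1: 2.65 mL + 1450 μL = 4.1 mL total → factor 4.1/2.65 = 1.5472
Step 2: 180 μL brought to 42.9 mL → factor 42900/180 = 238.33
Step 3: 15 μL + 3800 μL = 3815 μL total → factor 3815/15 = 254.33
Step 4: 1.65 mL brought to 4.1 mL → factor 4.1/1.65 = 2.4848
Dilution factor through solution 4 = 1.5472 × 238.33 × 254.33 × 2.4848 = 2.3304 × 10^5
[solution 4] = 6.00 × 10^6 PFU/mL / 2.3304 × 10^5 = 25.7 PFU/mL

25.7 PFU/mL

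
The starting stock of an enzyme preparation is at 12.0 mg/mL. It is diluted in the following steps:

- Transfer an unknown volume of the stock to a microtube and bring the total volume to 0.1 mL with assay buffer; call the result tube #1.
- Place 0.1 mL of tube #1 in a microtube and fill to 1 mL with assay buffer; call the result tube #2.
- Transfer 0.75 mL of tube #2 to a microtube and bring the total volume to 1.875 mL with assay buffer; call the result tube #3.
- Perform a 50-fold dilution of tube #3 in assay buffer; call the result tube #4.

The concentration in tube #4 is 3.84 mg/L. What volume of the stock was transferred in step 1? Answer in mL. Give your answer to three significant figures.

0.0400 mL

Step 1: v brought to 0.1 mL → factor = 0.1 mL/v
Step 2: 0.1 mL brought to 1 mL → factor 1/0.1 = 10
Step 3: 0.75 mL brought to 1.875 mL → factor 1.875/0.75 = 2.5
Step 4: 50-fold → factor 50
Product of known-step factors = 1250
Overall factor = 12.0 mg/mL / (3.84 mg/L) = 3125
Step-1 factor = 3125 / 1250 = 2.5
v = 0.1 mL / 2.5 = 0.0400 mL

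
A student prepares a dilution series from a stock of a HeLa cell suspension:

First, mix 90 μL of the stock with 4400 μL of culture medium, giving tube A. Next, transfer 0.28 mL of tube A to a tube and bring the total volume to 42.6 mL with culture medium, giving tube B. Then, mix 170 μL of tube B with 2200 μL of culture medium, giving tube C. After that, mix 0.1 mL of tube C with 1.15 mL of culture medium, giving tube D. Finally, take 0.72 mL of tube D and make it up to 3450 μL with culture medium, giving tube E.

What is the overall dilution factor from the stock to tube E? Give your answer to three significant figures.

Step 1: 90 μL + 4400 μL = 4490 μL total → factor 4490/90 = 49.889
Step 2: 0.28 mL brought to 42.6 mL → factor 42.6/0.28 = 152.14
Step 3: 170 μL + 2200 μL = 2370 μL total → factor 2370/170 = 13.941
Step 4: 0.1 mL + 1.15 mL = 1.25 mL total → factor 1.25/0.1 = 12.5
Step 5: 0.72 mL brought to 3450 μL → factor 3.45/0.72 = 4.7917
Overall dilution factor = 49.889 × 152.14 × 13.941 × 12.5 × 4.7917 = 6.338 × 10^6

6.34 × 10^6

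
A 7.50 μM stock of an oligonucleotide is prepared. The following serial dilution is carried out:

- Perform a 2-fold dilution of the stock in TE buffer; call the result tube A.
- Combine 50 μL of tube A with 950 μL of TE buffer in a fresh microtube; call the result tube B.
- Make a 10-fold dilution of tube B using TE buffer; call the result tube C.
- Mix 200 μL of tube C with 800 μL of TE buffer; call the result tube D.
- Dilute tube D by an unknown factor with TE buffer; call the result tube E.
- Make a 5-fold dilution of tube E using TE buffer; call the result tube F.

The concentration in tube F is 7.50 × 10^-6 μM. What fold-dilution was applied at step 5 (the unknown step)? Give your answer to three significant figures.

100-fold

Step 1: 2-fold → factor 2
Step 2: 50 μL + 950 μL = 1000 μL total → factor 1000/50 = 20
Step 3: 10-fold → factor 10
Step 4: 200 μL + 800 μL = 1000 μL total → factor 1000/200 = 5
Step 5: unknown factor x
Step 6: 5-fold → factor 5
Product of known-step factors = 10000
Overall factor = 7.50 μM / (7.50 × 10^-6 μM) = 1 × 10^6
x = 1 × 10^6 / 10000 = 100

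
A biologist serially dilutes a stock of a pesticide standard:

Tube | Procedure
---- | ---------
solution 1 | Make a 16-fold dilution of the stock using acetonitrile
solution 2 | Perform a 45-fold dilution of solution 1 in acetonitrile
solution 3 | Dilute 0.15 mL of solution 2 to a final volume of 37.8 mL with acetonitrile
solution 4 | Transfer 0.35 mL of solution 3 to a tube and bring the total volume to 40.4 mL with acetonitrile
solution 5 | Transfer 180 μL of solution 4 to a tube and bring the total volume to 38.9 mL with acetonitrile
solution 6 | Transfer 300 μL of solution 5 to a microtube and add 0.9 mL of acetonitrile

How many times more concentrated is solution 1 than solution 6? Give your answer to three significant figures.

1.13 × 10^9

Step 1: 16-fold → factor 16
Step 2: 45-fold → factor 45
Step 3: 0.15 mL brought to 37.8 mL → factor 37.8/0.15 = 252
Step 4: 0.35 mL brought to 40.4 mL → factor 40.4/0.35 = 115.43
Step 5: 180 μL brought to 38.9 mL → factor 38900/180 = 216.11
Step 6: 300 μL + 0.9 mL = 1200 μL total → factor 1200/300 = 4
Dilution factor to solution 1 = 16; to solution 6 = 1.8104 × 10^10
[solution 1]/[solution 6] = (factor to solution 6)/(factor to solution 1) = 1.8104 × 10^10/16 = 1.13 × 10^9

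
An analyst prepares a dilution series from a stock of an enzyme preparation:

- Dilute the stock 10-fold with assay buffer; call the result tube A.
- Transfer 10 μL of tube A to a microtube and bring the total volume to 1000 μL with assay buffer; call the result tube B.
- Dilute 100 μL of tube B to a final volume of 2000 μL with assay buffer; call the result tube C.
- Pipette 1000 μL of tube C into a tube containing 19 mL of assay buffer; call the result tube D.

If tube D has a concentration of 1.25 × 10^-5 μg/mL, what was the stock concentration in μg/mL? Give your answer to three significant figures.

5.00 μg/mL

Step 1: 10-fold → factor 10
Step 2: 10 μL brought to 1000 μL → factor 1000/10 = 100
Step 3: 100 μL brought to 2000 μL → factor 2000/100 = 20
Step 4: 1000 μL + 19 mL = 20000 μL total → factor 20000/1000 = 20
Overall dilution factor = 10 × 100 × 20 × 20 = 4 × 10^5
Stock = 1.25 × 10^-5 μg/mL × 4 × 10^5 = 5.00 μg/mL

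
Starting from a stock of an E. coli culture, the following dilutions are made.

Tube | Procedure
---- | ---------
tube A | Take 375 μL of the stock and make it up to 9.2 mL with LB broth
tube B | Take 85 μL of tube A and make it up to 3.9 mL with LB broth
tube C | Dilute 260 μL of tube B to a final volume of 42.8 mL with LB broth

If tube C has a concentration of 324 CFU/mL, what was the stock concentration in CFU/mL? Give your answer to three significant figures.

Step 1: 375 μL brought to 9.2 mL → factor 9200/375 = 24.533
Step 2: 85 μL brought to 3.9 mL → factor 3900/85 = 45.882
Step 3: 260 μL brought to 42.8 mL → factor 42800/260 = 164.62
Overall dilution factor = 24.533 × 45.882 × 164.62 = 1.853 × 10^5
Stock = 324 CFU/mL × 1.853 × 10^5 = 6.00 × 10^7 CFU/mL

6.00 × 10^7 CFU/mL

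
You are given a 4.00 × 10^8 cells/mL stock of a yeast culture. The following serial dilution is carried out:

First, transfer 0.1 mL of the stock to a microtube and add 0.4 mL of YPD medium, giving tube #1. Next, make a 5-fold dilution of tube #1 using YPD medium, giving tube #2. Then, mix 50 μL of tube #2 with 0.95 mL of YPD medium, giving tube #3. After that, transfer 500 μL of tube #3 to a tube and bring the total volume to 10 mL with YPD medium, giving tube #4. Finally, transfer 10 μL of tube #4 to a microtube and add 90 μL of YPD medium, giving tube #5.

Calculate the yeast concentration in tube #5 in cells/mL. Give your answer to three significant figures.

4.00 × 10^3 cells/mL

Step 1: 0.1 mL + 0.4 mL = 0.5 mL total → factor 0.5/0.1 = 5
Step 2: 5-fold → factor 5
Step 3: 50 μL + 0.95 mL = 1000 μL total → factor 1000/50 = 20
Step 4: 500 μL brought to 10 mL → factor 10000/500 = 20
Step 5: 10 μL + 90 μL = 100 μL total → factor 100/10 = 10
Dilution factor through tube #5 = 5 × 5 × 20 × 20 × 10 = 1 × 10^5
[tube #5] = 4.00 × 10^8 cells/mL / 1 × 10^5 = 4.00 × 10^3 cells/mL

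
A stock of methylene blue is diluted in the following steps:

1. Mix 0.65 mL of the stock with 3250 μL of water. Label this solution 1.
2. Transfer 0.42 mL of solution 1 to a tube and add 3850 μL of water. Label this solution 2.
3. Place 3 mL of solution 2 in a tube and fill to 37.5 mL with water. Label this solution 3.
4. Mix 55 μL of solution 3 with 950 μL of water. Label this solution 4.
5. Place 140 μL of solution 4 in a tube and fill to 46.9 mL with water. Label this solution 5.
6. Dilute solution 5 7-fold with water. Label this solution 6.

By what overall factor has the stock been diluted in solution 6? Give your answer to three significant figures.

Step 1: 0.65 mL + 3250 μL = 3.9 mL total → factor 3.9/0.65 = 6
Step 2: 0.42 mL + 3850 μL = 4.27 mL total → factor 4.27/0.42 = 10.167
Step 3: 3 mL brought to 37.5 mL → factor 37.5/3 = 12.5
Step 4: 55 μL + 950 μL = 1005 μL total → factor 1005/55 = 18.273
Step 5: 140 μL brought to 46.9 mL → factor 46900/140 = 335
Step 6: 7-fold → factor 7
Overall dilution factor = 6 × 10.167 × 12.5 × 18.273 × 335 × 7 = 3.2673 × 10^7

3.27 × 10^7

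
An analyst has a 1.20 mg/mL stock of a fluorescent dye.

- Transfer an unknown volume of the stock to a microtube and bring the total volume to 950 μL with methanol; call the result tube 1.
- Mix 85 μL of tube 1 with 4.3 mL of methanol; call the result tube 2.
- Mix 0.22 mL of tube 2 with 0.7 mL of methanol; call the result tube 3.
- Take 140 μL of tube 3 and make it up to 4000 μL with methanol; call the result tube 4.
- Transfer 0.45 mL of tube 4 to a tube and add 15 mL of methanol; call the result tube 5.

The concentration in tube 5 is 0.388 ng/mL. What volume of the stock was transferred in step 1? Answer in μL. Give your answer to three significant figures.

65.0 μL

Step 1: v brought to 950 μL → factor = 950 μL/v
Step 2: 85 μL + 4.3 mL = 4385 μL total → factor 4385/85 = 51.588
Step 3: 0.22 mL + 0.7 mL = 0.92 mL total → factor 0.92/0.22 = 4.1818
Step 4: 140 μL brought to 4000 μL → factor 4000/140 = 28.571
Step 5: 0.45 mL + 15 mL = 15.45 mL total → factor 15.45/0.45 = 34.333
Product of known-step factors = 2.1162 × 10^5
Overall factor = 1.20 mg/mL / (0.388 ng/mL) = 3.0928 × 10^6
Step-1 factor = 3.0928 × 10^6 / 2.1162 × 10^5 = 14.615
v = 950 μL / 14.615 = 65.0 μL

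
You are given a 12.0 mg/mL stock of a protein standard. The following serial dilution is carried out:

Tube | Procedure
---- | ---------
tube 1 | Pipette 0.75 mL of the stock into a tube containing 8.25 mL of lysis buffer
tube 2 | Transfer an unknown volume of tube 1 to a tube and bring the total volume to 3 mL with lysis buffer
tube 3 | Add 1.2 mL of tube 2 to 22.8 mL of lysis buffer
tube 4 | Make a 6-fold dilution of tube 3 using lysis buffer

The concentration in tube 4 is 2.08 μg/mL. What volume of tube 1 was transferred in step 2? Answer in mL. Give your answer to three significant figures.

Step 1: 0.75 mL + 8.25 mL = 9 mL total → factor 9/0.75 = 12
Step 2: v brought to 3 mL → factor = 3 mL/v
Step 3: 1.2 mL + 22.8 mL = 24 mL total → factor 24/1.2 = 20
Step 4: 6-fold → factor 6
Product of known-step factors = 1440
Overall factor = 12.0 mg/mL / (2.08 μg/mL) = 5769.2
Step-2 factor = 5769.2 / 1440 = 4.0064
v = 3 mL / 4.0064 = 0.749 mL

0.749 mL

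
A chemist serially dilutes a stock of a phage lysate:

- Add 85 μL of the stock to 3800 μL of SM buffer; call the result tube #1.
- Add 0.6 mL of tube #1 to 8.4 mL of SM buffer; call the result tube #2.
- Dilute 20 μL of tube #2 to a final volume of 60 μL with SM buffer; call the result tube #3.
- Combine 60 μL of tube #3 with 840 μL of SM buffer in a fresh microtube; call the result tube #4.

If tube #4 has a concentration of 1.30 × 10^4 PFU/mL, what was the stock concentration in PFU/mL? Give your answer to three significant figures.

Step 1: 85 μL + 3800 μL = 3885 μL total → factor 3885/85 = 45.706
Step 2: 0.6 mL + 8.4 mL = 9 mL total → factor 9/0.6 = 15
Step 3: 20 μL brought to 60 μL → factor 60/20 = 3
Step 4: 60 μL + 840 μL = 900 μL total → factor 900/60 = 15
Overall dilution factor = 45.706 × 15 × 3 × 15 = 30851
Stock = 1.30 × 10^4 PFU/mL × 30851 = 4.01 × 10^8 PFU/mL

4.01 × 10^8 PFU/mL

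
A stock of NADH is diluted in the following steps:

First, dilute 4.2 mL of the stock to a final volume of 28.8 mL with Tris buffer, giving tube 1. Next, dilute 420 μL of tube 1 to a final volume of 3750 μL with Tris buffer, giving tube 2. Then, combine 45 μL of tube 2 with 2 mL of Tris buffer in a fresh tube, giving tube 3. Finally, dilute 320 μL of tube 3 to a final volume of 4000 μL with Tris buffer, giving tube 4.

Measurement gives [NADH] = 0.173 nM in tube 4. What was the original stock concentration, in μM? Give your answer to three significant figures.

6.02 μM

Step 1: 4.2 mL brought to 28.8 mL → factor 28.8/4.2 = 6.8571
Step 2: 420 μL brought to 3750 μL → factor 3750/420 = 8.9286
Step 3: 45 μL + 2 mL = 2045 μL total → factor 2045/45 = 45.444
Step 4: 320 μL brought to 4000 μL → factor 4000/320 = 12.5
Overall dilution factor = 6.8571 × 8.9286 × 45.444 × 12.5 = 34779
Stock = 0.173 nM × 34779 = 6017 nM = 6.02 μM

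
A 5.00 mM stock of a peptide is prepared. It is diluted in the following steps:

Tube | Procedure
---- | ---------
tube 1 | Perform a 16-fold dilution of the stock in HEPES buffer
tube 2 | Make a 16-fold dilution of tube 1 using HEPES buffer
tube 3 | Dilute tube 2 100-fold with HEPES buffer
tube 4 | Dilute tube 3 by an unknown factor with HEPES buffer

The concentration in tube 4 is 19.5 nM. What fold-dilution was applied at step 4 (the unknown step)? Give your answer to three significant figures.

10.0-fold

Step 1: 16-fold → factor 16
Step 2: 16-fold → factor 16
Step 3: 100-fold → factor 100
Step 4: unknown factor x
Product of known-step factors = 25600
Overall factor = 5.00 mM / (19.5 nM) = 2.5641 × 10^5
x = 2.5641 × 10^5 / 25600 = 10.0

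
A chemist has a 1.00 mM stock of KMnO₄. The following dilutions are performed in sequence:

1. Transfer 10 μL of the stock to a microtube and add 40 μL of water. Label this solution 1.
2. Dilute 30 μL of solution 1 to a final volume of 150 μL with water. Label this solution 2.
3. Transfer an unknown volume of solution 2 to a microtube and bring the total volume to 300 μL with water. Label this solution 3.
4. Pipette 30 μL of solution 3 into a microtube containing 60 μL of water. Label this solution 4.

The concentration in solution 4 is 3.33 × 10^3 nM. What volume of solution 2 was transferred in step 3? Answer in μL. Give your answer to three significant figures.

74.9 μL

Step 1: 10 μL + 40 μL = 50 μL total → factor 50/10 = 5
Step 2: 30 μL brought to 150 μL → factor 150/30 = 5
Step 3: v brought to 300 μL → factor = 300 μL/v
Step 4: 30 μL + 60 μL = 90 μL total → factor 90/30 = 3
Product of known-step factors = 75
Overall factor = 1.00 mM / (3.33 × 10^3 nM) = 300.3
Step-3 factor = 300.3 / 75 = 4.004
v = 300 μL / 4.004 = 74.9 μL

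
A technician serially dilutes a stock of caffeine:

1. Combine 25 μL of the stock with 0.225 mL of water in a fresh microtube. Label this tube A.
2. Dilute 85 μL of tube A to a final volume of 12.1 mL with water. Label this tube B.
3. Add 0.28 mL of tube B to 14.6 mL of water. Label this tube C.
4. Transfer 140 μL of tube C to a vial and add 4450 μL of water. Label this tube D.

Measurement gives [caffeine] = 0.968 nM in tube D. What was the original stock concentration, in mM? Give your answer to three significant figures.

2.40 mM

Step 1: 25 μL + 0.225 mL = 250 μL total → factor 250/25 = 10
Step 2: 85 μL brought to 12.1 mL → factor 12100/85 = 142.35
Step 3: 0.28 mL + 14.6 mL = 14.88 mL total → factor 14.88/0.28 = 53.143
Step 4: 140 μL + 4450 μL = 4590 μL total → factor 4590/140 = 32.786
Overall dilution factor = 10 × 142.35 × 53.143 × 32.786 = 2.4803 × 10^6
Stock = 0.968 nM × 2.4803 × 10^6 = 2.401 × 10^6 nM = 2.40 mM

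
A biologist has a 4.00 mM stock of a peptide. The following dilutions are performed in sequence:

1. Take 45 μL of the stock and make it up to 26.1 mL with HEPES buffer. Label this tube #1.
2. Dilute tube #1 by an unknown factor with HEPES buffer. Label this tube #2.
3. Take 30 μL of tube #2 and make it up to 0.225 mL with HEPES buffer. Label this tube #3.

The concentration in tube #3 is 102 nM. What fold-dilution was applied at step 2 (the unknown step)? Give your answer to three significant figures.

Step 1: 45 μL brought to 26.1 mL → factor 26100/45 = 580
Step 2: unknown factor x
Step 3: 30 μL brought to 0.225 mL → factor 225/30 = 7.5
Product of known-step factors = 4350
Overall factor = 4.00 mM / (102 nM) = 39216
x = 39216 / 4350 = 9.02

9.02-fold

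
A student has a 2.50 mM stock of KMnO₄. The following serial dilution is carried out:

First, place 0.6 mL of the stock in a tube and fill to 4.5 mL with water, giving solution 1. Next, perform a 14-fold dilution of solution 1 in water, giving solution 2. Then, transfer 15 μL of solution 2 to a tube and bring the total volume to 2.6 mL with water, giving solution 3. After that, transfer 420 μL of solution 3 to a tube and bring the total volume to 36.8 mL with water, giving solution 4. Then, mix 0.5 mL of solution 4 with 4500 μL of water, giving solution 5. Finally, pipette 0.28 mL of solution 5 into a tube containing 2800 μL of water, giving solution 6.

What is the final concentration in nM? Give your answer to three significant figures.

0.0143 nM

Step 1: 0.6 mL brought to 4.5 mL → factor 4.5/0.6 = 7.5
Step 2: 14-fold → factor 14
Step 3: 15 μL brought to 2.6 mL → factor 2600/15 = 173.33
Step 4: 420 μL brought to 36.8 mL → factor 36800/420 = 87.619
Step 5: 0.5 mL + 4500 μL = 5 mL total → factor 5/0.5 = 10
Step 6: 0.28 mL + 2800 μL = 3.08 mL total → factor 3.08/0.28 = 11
Overall dilution factor = 7.5 × 14 × 173.33 × 87.619 × 10 × 11 = 1.7541 × 10^8
Final = 2.50 mM / 1.7541 × 10^8 = 1.425 × 10^-8 mM = 0.0143 nM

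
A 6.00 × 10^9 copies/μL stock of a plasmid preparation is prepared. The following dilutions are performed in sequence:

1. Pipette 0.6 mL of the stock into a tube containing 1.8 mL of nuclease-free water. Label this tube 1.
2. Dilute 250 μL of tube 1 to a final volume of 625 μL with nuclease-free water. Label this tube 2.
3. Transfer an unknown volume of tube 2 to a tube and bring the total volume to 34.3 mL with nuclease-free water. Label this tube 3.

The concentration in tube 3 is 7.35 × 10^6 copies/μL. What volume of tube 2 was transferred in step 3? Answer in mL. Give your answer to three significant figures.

Step 1: 0.6 mL + 1.8 mL = 2.4 mL total → factor 2.4/0.6 = 4
Step 2: 250 μL brought to 625 μL → factor 625/250 = 2.5
Step 3: v brought to 34.3 mL → factor = 34.3 mL/v
Product of known-step factors = 10
Overall factor = 6.00 × 10^9 copies/μL / (7.35 × 10^6 copies/μL) = 816.33
Step-3 factor = 816.33 / 10 = 81.633
v = 34.3 mL / 81.633 = 0.420 mL

0.420 mL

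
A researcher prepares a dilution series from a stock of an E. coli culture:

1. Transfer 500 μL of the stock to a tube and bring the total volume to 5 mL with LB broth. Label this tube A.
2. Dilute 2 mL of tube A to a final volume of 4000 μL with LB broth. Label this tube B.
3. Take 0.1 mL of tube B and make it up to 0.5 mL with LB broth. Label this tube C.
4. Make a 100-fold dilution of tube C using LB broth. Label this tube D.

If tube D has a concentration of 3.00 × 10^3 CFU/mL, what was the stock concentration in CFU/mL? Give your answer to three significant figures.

3.00 × 10^7 CFU/mL

Step 1: 500 μL brought to 5 mL → factor 5000/500 = 10
Step 2: 2 mL brought to 4000 μL → factor 4/2 = 2
Step 3: 0.1 mL brought to 0.5 mL → factor 0.5/0.1 = 5
Step 4: 100-fold → factor 100
Overall dilution factor = 10 × 2 × 5 × 100 = 10000
Stock = 3.00 × 10^3 CFU/mL × 10000 = 3.00 × 10^7 CFU/mL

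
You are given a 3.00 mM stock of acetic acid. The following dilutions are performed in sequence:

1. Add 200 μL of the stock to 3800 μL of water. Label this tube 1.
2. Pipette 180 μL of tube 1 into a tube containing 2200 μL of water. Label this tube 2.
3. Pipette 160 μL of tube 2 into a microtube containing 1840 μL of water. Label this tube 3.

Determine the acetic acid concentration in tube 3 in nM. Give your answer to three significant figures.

Step 1: 200 μL + 3800 μL = 4000 μL total → factor 4000/200 = 20
Step 2: 180 μL + 2200 μL = 2380 μL total → factor 2380/180 = 13.222
Step 3: 160 μL + 1840 μL = 2000 μL total → factor 2000/160 = 12.5
Overall dilution factor = 20 × 13.222 × 12.5 = 3305.6
Final = 3.00 mM / 3305.6 = 0.0009076 mM = 908 nM

908 nM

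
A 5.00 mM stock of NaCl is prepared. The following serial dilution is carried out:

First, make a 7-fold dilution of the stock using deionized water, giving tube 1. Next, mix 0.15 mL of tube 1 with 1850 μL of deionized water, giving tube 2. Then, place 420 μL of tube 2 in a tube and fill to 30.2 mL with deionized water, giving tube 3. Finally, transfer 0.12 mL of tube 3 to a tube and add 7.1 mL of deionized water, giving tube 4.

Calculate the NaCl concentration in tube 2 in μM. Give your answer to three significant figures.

53.6 μM

Step 1: 7-fold → factor 7
Step 2: 0.15 mL + 1850 μL = 2 mL total → factor 2/0.15 = 13.333
Dilution factor through tube 2 = 7 × 13.333 = 93.333
[tube 2] = 5.00 mM / 93.333 = 0.05357 mM = 53.6 μM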